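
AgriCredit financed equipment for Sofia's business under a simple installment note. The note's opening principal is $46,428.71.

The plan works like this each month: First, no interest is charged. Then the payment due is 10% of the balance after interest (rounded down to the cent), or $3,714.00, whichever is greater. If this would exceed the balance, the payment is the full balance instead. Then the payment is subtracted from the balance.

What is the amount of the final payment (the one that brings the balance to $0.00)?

Month 1: $46,428.71 − $4,642.87 → $41,785.84
Month 2: $41,785.84 − $4,178.58 → $37,607.26
Month 3: $37,607.26 − $3,760.72 → $33,846.54
Month 4: $33,846.54 − $3,714.00 → $30,132.54
Month 5: $30,132.54 − $3,714.00 → $26,418.54
Month 6: $26,418.54 − $3,714.00 → $22,704.54
Month 7: $22,704.54 − $3,714.00 → $18,990.54
Month 8: $18,990.54 − $3,714.00 → $15,276.54
Month 9: $15,276.54 − $3,714.00 → $11,562.54
Month 10: $11,562.54 − $3,714.00 → $7,848.54
Month 11: $7,848.54 − $3,714.00 → $4,134.54
Month 12: $4,134.54 − $3,714.00 → $420.54
Month 13: $420.54 − $420.54 → $0.00

$420.54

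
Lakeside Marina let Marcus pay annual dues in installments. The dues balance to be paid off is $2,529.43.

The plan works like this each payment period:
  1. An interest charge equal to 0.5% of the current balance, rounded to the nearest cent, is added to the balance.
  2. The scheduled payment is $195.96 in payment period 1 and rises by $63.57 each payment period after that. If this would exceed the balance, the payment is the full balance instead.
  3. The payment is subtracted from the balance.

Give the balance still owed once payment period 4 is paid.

$1,407.97

Payment period 1: $2,529.43 +$12.65 interest = $2,542.08; pay $195.96 → $2,346.12
Payment period 2: $2,346.12 +$11.73 interest = $2,357.85; pay $259.53 → $2,098.32
Payment period 3: $2,098.32 +$10.49 interest = $2,108.81; pay $323.10 → $1,785.71
Payment period 4: $1,785.71 +$8.93 interest = $1,794.64; pay $386.67 → $1,407.97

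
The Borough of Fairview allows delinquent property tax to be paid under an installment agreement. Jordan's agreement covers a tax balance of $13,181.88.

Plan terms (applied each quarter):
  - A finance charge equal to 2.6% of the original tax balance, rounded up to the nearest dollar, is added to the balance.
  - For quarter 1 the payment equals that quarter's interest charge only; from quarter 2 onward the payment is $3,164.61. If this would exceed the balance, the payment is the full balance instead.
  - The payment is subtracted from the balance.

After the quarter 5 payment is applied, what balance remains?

Quarter 1: $13,181.88 +$343.00 interest = $13,524.88; pay $343.00 → $13,181.88
Quarter 2: $13,181.88 +$343.00 interest = $13,524.88; pay $3,164.61 → $10,360.27
Quarter 3: $10,360.27 +$343.00 interest = $10,703.27; pay $3,164.61 → $7,538.66
Quarter 4: $7,538.66 +$343.00 interest = $7,881.66; pay $3,164.61 → $4,717.05
Quarter 5: $4,717.05 +$343.00 interest = $5,060.05; pay $3,164.61 → $1,895.44

$1,895.44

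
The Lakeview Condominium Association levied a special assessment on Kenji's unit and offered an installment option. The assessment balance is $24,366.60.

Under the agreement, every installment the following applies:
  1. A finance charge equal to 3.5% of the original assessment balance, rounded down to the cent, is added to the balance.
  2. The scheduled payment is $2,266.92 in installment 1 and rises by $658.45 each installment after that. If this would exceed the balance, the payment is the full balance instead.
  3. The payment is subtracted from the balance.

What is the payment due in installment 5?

$4,900.72

Installment 1: $24,366.60 +$852.83 interest = $25,219.43; pay $2,266.92 → $22,952.51
Installment 2: $22,952.51 +$852.83 interest = $23,805.34; pay $2,925.37 → $20,879.97
Installment 3: $20,879.97 +$852.83 interest = $21,732.80; pay $3,583.82 → $18,148.98
Installment 4: $18,148.98 +$852.83 interest = $19,001.81; pay $4,242.27 → $14,759.54
Installment 5: $14,759.54 +$852.83 interest = $15,612.37; pay $4,900.72 → $10,711.65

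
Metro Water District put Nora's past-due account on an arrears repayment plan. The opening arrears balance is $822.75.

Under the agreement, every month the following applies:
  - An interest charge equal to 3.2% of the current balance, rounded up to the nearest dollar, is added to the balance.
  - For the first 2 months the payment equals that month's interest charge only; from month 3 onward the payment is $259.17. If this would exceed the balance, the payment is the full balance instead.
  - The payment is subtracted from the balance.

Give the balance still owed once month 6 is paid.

$0.00

Month 1: $822.75 +$27.00 interest = $849.75; pay $27.00 → $822.75
Month 2: $822.75 +$27.00 interest = $849.75; pay $27.00 → $822.75
Month 3: $822.75 +$27.00 interest = $849.75; pay $259.17 → $590.58
Month 4: $590.58 +$19.00 interest = $609.58; pay $259.17 → $350.41
Month 5: $350.41 +$12.00 interest = $362.41; pay $259.17 → $103.24
Month 6: $103.24 +$4.00 interest = $107.24; pay $107.24 → $0.00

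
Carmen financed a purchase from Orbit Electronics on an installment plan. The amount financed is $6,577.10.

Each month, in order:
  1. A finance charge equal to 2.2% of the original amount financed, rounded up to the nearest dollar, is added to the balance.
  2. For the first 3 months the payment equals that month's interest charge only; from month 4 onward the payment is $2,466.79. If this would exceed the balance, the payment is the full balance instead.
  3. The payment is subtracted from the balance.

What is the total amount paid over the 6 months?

$7,447.10

Month 1: opening $6,577.10; interest $145.00 → $6,722.10; payment $145.00; balance $6,577.10
Month 2: opening $6,577.10; interest $145.00 → $6,722.10; payment $145.00; balance $6,577.10
Month 3: opening $6,577.10; interest $145.00 → $6,722.10; payment $145.00; balance $6,577.10
Month 4: opening $6,577.10; interest $145.00 → $6,722.10; payment $2,466.79; balance $4,255.31
Month 5: opening $4,255.31; interest $145.00 → $4,400.31; payment $2,466.79; balance $1,933.52
Month 6: opening $1,933.52; interest $145.00 → $2,078.52; payment $2,078.52; balance $0.00
Total paid: $7,447.10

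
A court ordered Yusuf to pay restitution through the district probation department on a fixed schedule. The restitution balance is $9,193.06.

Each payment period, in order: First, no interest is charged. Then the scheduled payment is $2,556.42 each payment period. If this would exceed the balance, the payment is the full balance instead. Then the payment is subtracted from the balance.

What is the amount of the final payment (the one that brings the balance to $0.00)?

$1,523.80

Payment period 1: $9,193.06 − $2,556.42 → $6,636.64
Payment period 2: $6,636.64 − $2,556.42 → $4,080.22
Payment period 3: $4,080.22 − $2,556.42 → $1,523.80
Payment period 4: $1,523.80 − $1,523.80 → $0.00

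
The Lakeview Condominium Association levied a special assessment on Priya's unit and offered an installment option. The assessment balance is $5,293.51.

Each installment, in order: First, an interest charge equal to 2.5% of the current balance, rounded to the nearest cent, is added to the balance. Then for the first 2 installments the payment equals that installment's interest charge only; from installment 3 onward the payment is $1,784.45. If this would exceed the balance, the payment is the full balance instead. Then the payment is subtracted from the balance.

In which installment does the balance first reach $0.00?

Installment 1: $5,293.51 +$132.34 interest = $5,425.85; pay $132.34 → $5,293.51
Installment 2: $5,293.51 +$132.34 interest = $5,425.85; pay $132.34 → $5,293.51
Installment 3: $5,293.51 +$132.34 interest = $5,425.85; pay $1,784.45 → $3,641.40
Installment 4: $3,641.40 +$91.04 interest = $3,732.44; pay $1,784.45 → $1,947.99
Installment 5: $1,947.99 +$48.70 interest = $1,996.69; pay $1,784.45 → $212.24
Installment 6: $212.24 +$5.31 interest = $217.55; pay $217.55 → $0.00
Balance reaches $0.00 in installment 6.

6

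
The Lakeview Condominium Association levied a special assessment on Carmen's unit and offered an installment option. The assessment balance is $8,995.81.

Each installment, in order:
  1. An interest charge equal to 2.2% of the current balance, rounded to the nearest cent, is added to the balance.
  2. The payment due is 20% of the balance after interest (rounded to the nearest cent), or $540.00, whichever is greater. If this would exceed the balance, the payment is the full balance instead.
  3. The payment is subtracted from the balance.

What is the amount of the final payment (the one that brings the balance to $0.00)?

$168.07

Installment 1: $8,995.81 +$197.91 interest = $9,193.72; pay $1,838.74 → $7,354.98
Installment 2: $7,354.98 +$161.81 interest = $7,516.79; pay $1,503.36 → $6,013.43
Installment 3: $6,013.43 +$132.30 interest = $6,145.73; pay $1,229.15 → $4,916.58
Installment 4: $4,916.58 +$108.16 interest = $5,024.74; pay $1,004.95 → $4,019.79
Installment 5: $4,019.79 +$88.44 interest = $4,108.23; pay $821.65 → $3,286.58
Installment 6: $3,286.58 +$72.30 interest = $3,358.88; pay $671.78 → $2,687.10
Installment 7: $2,687.10 +$59.12 interest = $2,746.22; pay $549.24 → $2,196.98
Installment 8: $2,196.98 +$48.33 interest = $2,245.31; pay $540.00 → $1,705.31
Installment 9: $1,705.31 +$37.52 interest = $1,742.83; pay $540.00 → $1,202.83
Installment 10: $1,202.83 +$26.46 interest = $1,229.29; pay $540.00 → $689.29
Installment 11: $689.29 +$15.16 interest = $704.45; pay $540.00 → $164.45
Installment 12: $164.45 +$3.62 interest = $168.07; pay $168.07 → $0.00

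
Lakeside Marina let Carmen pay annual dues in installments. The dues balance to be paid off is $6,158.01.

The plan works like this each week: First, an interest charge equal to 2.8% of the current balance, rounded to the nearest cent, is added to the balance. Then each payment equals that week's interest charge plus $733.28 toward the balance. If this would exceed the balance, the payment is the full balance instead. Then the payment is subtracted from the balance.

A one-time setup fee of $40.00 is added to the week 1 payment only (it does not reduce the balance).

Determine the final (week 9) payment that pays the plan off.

$299.94

Week 1: $6,158.01 +$172.42 interest = $6,330.43; pay $905.70 (+ $40.00 fee) → $5,424.73
Week 2: $5,424.73 +$151.89 interest = $5,576.62; pay $885.17 → $4,691.45
Week 3: $4,691.45 +$131.36 interest = $4,822.81; pay $864.64 → $3,958.17
Week 4: $3,958.17 +$110.83 interest = $4,069.00; pay $844.11 → $3,224.89
Week 5: $3,224.89 +$90.30 interest = $3,315.19; pay $823.58 → $2,491.61
Week 6: $2,491.61 +$69.77 interest = $2,561.38; pay $803.05 → $1,758.33
Week 7: $1,758.33 +$49.23 interest = $1,807.56; pay $782.51 → $1,025.05
Week 8: $1,025.05 +$28.70 interest = $1,053.75; pay $761.98 → $291.77
Week 9: $291.77 +$8.17 interest = $299.94; pay $299.94 → $0.00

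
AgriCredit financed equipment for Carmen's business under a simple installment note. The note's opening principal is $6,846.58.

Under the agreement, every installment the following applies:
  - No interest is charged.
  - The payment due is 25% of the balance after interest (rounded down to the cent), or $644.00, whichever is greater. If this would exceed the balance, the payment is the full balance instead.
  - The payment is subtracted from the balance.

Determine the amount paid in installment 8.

# | Opening | Payment | End bal
1 | $6,846.58 | $1,711.64 | $5,134.94
2 | $5,134.94 | $1,283.73 | $3,851.21
3 | $3,851.21 | $962.80 | $2,888.41
4 | $2,888.41 | $722.10 | $2,166.31
5 | $2,166.31 | $644.00 | $1,522.31
6 | $1,522.31 | $644.00 | $878.31
7 | $878.31 | $644.00 | $234.31
8 | $234.31 | $234.31 | $0.00

$234.31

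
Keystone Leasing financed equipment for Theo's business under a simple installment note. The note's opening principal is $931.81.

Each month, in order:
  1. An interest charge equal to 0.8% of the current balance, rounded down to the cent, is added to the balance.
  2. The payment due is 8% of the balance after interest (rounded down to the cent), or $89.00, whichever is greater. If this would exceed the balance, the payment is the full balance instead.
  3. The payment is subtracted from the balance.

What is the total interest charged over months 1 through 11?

$45.20

Month 1: $931.81 +$7.45 interest = $939.26; pay $89.00 → $850.26
Month 2: $850.26 +$6.80 interest = $857.06; pay $89.00 → $768.06
Month 3: $768.06 +$6.14 interest = $774.20; pay $89.00 → $685.20
Month 4: $685.20 +$5.48 interest = $690.68; pay $89.00 → $601.68
Month 5: $601.68 +$4.81 interest = $606.49; pay $89.00 → $517.49
Month 6: $517.49 +$4.13 interest = $521.62; pay $89.00 → $432.62
Month 7: $432.62 +$3.46 interest = $436.08; pay $89.00 → $347.08
Month 8: $347.08 +$2.77 interest = $349.85; pay $89.00 → $260.85
Month 9: $260.85 +$2.08 interest = $262.93; pay $89.00 → $173.93
Month 10: $173.93 +$1.39 interest = $175.32; pay $89.00 → $86.32
Month 11: $86.32 +$0.69 interest = $87.01; pay $87.01 → $0.00
Total interest: $7.45 + $6.80 + $6.14 + $5.48 + $4.81 + $4.13 + $3.46 + $2.77 + $2.08 + $1.39 + $0.69 = $45.20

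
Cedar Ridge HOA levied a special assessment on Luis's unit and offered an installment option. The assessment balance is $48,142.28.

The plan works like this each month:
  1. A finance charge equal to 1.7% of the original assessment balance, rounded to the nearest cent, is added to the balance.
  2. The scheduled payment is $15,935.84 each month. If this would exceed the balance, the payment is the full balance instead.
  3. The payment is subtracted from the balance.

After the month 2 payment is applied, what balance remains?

Month 1: opening $48,142.28; interest $818.42 → $48,960.70; payment $15,935.84; balance $33,024.86
Month 2: opening $33,024.86; interest $818.42 → $33,843.28; payment $15,935.84; balance $17,907.44

$17,907.44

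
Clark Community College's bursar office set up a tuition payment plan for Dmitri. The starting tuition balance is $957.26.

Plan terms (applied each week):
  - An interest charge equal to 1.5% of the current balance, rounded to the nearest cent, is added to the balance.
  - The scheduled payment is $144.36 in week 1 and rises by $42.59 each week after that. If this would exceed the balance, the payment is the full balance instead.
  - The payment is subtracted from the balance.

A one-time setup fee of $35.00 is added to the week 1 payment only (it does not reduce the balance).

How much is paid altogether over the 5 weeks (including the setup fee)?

Week 1: $957.26 +$14.36 interest = $971.62; pay $144.36 (+ $35.00 fee) → $827.26
Week 2: $827.26 +$12.41 interest = $839.67; pay $186.95 → $652.72
Week 3: $652.72 +$9.79 interest = $662.51; pay $229.54 → $432.97
Week 4: $432.97 +$6.49 interest = $439.46; pay $272.13 → $167.33
Week 5: $167.33 +$2.51 interest = $169.84; pay $169.84 → $0.00
Total paid: $1,037.82

$1,037.82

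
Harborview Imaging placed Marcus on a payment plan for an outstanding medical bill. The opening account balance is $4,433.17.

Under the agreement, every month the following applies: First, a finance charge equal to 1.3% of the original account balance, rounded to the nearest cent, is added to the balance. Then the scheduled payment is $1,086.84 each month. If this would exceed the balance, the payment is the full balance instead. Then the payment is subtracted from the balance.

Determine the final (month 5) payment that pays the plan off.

Month 1: opening $4,433.17; interest $57.63 → $4,490.80; payment $1,086.84; balance $3,403.96
Month 2: opening $3,403.96; interest $57.63 → $3,461.59; payment $1,086.84; balance $2,374.75
Month 3: opening $2,374.75; interest $57.63 → $2,432.38; payment $1,086.84; balance $1,345.54
Month 4: opening $1,345.54; interest $57.63 → $1,403.17; payment $1,086.84; balance $316.33
Month 5: opening $316.33; interest $57.63 → $373.96; payment $373.96; balance $0.00

$373.96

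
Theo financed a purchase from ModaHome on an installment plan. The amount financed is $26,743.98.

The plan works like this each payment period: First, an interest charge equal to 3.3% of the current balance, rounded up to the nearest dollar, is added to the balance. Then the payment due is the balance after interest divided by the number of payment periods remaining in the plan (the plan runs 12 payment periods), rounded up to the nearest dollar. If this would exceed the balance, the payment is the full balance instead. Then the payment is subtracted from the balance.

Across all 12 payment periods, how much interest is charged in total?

# | Opening | Interest | Payment | End bal
1 | $26,743.98 | $883.00 | $2,303.00 | $25,323.98
2 | $25,323.98 | $836.00 | $2,379.00 | $23,780.98
3 | $23,780.98 | $785.00 | $2,457.00 | $22,108.98
4 | $22,108.98 | $730.00 | $2,538.00 | $20,300.98
5 | $20,300.98 | $670.00 | $2,622.00 | $18,348.98
6 | $18,348.98 | $606.00 | $2,708.00 | $16,246.98
7 | $16,246.98 | $537.00 | $2,798.00 | $13,985.98
8 | $13,985.98 | $462.00 | $2,890.00 | $11,557.98
9 | $11,557.98 | $382.00 | $2,985.00 | $8,954.98
10 | $8,954.98 | $296.00 | $3,084.00 | $6,166.98
11 | $6,166.98 | $204.00 | $3,186.00 | $3,184.98
12 | $3,184.98 | $106.00 | $3,290.98 | $0.00
Total interest: $883.00 + $836.00 + $785.00 + $730.00 + $670.00 + $606.00 + $537.00 + $462.00 + $382.00 + $296.00 + $204.00 + $106.00 = $6,497.00

$6,497.00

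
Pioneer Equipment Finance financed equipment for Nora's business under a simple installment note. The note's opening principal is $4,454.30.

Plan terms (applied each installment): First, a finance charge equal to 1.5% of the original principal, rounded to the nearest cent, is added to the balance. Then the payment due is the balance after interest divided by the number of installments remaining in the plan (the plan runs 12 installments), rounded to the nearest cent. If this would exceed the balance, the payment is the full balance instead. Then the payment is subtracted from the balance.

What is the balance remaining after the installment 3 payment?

# | Opening | Interest | Payment | End bal
1 | $4,454.30 | $66.81 | $376.76 | $4,144.35
2 | $4,144.35 | $66.81 | $382.83 | $3,828.33
3 | $3,828.33 | $66.81 | $389.51 | $3,505.63

$3,505.63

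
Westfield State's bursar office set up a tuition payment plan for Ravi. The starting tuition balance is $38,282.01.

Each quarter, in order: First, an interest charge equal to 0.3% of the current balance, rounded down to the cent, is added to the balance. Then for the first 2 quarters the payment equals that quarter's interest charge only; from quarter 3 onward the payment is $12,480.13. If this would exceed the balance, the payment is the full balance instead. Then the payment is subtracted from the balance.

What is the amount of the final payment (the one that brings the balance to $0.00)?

$1,077.97

# | Opening | Interest | Payment | End bal
1 | $38,282.01 | $114.84 | $114.84 | $38,282.01
2 | $38,282.01 | $114.84 | $114.84 | $38,282.01
3 | $38,282.01 | $114.84 | $12,480.13 | $25,916.72
4 | $25,916.72 | $77.75 | $12,480.13 | $13,514.34
5 | $13,514.34 | $40.54 | $12,480.13 | $1,074.75
6 | $1,074.75 | $3.22 | $1,077.97 | $0.00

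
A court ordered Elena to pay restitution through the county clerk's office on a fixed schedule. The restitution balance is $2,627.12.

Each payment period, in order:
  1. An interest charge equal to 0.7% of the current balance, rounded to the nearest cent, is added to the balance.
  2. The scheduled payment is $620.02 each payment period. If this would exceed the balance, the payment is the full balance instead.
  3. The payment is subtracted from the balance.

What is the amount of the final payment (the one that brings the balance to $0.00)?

$196.59

Payment period 1: $2,627.12 +$18.39 interest = $2,645.51; pay $620.02 → $2,025.49
Payment period 2: $2,025.49 +$14.18 interest = $2,039.67; pay $620.02 → $1,419.65
Payment period 3: $1,419.65 +$9.94 interest = $1,429.59; pay $620.02 → $809.57
Payment period 4: $809.57 +$5.67 interest = $815.24; pay $620.02 → $195.22
Payment period 5: $195.22 +$1.37 interest = $196.59; pay $196.59 → $0.00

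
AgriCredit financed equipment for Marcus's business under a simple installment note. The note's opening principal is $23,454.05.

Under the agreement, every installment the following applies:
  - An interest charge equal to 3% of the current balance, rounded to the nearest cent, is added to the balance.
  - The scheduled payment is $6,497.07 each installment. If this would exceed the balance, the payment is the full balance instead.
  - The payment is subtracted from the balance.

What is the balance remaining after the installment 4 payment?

Installment 1: $23,454.05 +$703.62 interest = $24,157.67; pay $6,497.07 → $17,660.60
Installment 2: $17,660.60 +$529.82 interest = $18,190.42; pay $6,497.07 → $11,693.35
Installment 3: $11,693.35 +$350.80 interest = $12,044.15; pay $6,497.07 → $5,547.08
Installment 4: $5,547.08 +$166.41 interest = $5,713.49; pay $5,713.49 → $0.00

$0.00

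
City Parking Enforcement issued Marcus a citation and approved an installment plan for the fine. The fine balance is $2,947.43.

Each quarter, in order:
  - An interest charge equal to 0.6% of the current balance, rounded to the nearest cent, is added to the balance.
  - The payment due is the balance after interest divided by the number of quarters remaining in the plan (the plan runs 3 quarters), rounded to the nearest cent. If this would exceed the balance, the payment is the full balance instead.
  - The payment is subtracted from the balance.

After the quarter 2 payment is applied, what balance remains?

Quarter 1: $2,947.43 +$17.68 interest = $2,965.11; pay $988.37 → $1,976.74
Quarter 2: $1,976.74 +$11.86 interest = $1,988.60; pay $994.30 → $994.30

$994.30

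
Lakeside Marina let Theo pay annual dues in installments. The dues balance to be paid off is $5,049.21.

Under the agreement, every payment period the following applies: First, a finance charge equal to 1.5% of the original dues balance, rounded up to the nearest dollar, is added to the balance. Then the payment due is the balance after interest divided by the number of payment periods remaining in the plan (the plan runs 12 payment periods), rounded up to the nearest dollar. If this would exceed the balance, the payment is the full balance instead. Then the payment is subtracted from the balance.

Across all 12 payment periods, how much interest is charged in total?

Payment period 1: $5,049.21 +$76.00 interest = $5,125.21; pay $428.00 → $4,697.21
Payment period 2: $4,697.21 +$76.00 interest = $4,773.21; pay $434.00 → $4,339.21
Payment period 3: $4,339.21 +$76.00 interest = $4,415.21; pay $442.00 → $3,973.21
Payment period 4: $3,973.21 +$76.00 interest = $4,049.21; pay $450.00 → $3,599.21
Payment period 5: $3,599.21 +$76.00 interest = $3,675.21; pay $460.00 → $3,215.21
Payment period 6: $3,215.21 +$76.00 interest = $3,291.21; pay $471.00 → $2,820.21
Payment period 7: $2,820.21 +$76.00 interest = $2,896.21; pay $483.00 → $2,413.21
Payment period 8: $2,413.21 +$76.00 interest = $2,489.21; pay $498.00 → $1,991.21
Payment period 9: $1,991.21 +$76.00 interest = $2,067.21; pay $517.00 → $1,550.21
Payment period 10: $1,550.21 +$76.00 interest = $1,626.21; pay $543.00 → $1,083.21
Payment period 11: $1,083.21 +$76.00 interest = $1,159.21; pay $580.00 → $579.21
Payment period 12: $579.21 +$76.00 interest = $655.21; pay $655.21 → $0.00
Total interest: $76.00 + $76.00 + $76.00 + $76.00 + $76.00 + $76.00 + $76.00 + $76.00 + $76.00 + $76.00 + $76.00 + $76.00 = $912.00

$912.00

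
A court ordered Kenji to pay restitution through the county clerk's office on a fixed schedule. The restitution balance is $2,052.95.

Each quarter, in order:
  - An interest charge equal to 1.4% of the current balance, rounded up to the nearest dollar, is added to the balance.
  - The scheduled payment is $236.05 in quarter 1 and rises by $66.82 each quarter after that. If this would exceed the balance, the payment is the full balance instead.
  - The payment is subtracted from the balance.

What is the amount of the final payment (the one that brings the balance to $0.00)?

$316.50

Quarter 1: opening $2,052.95; interest $29.00 → $2,081.95; payment $236.05; balance $1,845.90
Quarter 2: opening $1,845.90; interest $26.00 → $1,871.90; payment $302.87; balance $1,569.03
Quarter 3: opening $1,569.03; interest $22.00 → $1,591.03; payment $369.69; balance $1,221.34
Quarter 4: opening $1,221.34; interest $18.00 → $1,239.34; payment $436.51; balance $802.83
Quarter 5: opening $802.83; interest $12.00 → $814.83; payment $503.33; balance $311.50
Quarter 6: opening $311.50; interest $5.00 → $316.50; payment $316.50; balance $0.00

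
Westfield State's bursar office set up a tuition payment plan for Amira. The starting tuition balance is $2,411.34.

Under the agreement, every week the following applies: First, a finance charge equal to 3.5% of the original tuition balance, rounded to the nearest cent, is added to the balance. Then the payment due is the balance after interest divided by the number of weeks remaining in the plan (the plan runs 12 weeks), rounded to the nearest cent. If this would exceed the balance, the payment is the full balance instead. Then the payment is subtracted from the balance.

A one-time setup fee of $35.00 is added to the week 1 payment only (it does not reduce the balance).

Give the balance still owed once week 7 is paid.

$1,350.71

Week 1: opening $2,411.34; interest $84.40 → $2,495.74; payment $207.98 (+ $35.00 fee); balance $2,287.76
Week 2: opening $2,287.76; interest $84.40 → $2,372.16; payment $215.65; balance $2,156.51
Week 3: opening $2,156.51; interest $84.40 → $2,240.91; payment $224.09; balance $2,016.82
Week 4: opening $2,016.82; interest $84.40 → $2,101.22; payment $233.47; balance $1,867.75
Week 5: opening $1,867.75; interest $84.40 → $1,952.15; payment $244.02; balance $1,708.13
Week 6: opening $1,708.13; interest $84.40 → $1,792.53; payment $256.08; balance $1,536.45
Week 7: opening $1,536.45; interest $84.40 → $1,620.85; payment $270.14; balance $1,350.71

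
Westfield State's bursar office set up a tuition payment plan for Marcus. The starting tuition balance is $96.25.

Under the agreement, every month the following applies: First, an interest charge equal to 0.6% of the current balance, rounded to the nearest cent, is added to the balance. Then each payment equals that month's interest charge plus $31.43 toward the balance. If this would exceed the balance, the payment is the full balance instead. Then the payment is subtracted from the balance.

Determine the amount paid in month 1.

$32.01

Month 1: opening $96.25; interest $0.58 → $96.83; payment $32.01; balance $64.82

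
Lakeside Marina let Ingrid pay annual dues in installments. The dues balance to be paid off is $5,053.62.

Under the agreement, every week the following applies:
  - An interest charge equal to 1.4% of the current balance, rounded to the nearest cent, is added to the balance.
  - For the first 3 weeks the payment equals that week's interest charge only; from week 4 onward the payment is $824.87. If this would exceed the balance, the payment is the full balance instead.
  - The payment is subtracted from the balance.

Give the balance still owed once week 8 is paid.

# | Opening | Interest | Payment | End bal
1 | $5,053.62 | $70.75 | $70.75 | $5,053.62
2 | $5,053.62 | $70.75 | $70.75 | $5,053.62
3 | $5,053.62 | $70.75 | $70.75 | $5,053.62
4 | $5,053.62 | $70.75 | $824.87 | $4,299.50
5 | $4,299.50 | $60.19 | $824.87 | $3,534.82
6 | $3,534.82 | $49.49 | $824.87 | $2,759.44
7 | $2,759.44 | $38.63 | $824.87 | $1,973.20
8 | $1,973.20 | $27.62 | $824.87 | $1,175.95

$1,175.95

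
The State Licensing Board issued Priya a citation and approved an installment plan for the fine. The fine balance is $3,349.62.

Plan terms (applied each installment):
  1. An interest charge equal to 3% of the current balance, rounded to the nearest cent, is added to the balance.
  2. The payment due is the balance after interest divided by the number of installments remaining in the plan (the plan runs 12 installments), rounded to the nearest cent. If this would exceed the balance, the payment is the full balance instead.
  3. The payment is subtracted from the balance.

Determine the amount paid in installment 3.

Installment 1: opening $3,349.62; interest $100.49 → $3,450.11; payment $287.51; balance $3,162.60
Installment 2: opening $3,162.60; interest $94.88 → $3,257.48; payment $296.13; balance $2,961.35
Installment 3: opening $2,961.35; interest $88.84 → $3,050.19; payment $305.02; balance $2,745.17

$305.02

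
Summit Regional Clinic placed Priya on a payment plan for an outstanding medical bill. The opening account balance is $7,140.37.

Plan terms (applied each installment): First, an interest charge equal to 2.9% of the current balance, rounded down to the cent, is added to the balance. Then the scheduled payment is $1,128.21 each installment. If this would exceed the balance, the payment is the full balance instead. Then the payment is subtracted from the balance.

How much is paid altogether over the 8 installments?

$8,003.93

Installment 1: opening $7,140.37; interest $207.07 → $7,347.44; payment $1,128.21; balance $6,219.23
Installment 2: opening $6,219.23; interest $180.35 → $6,399.58; payment $1,128.21; balance $5,271.37
Installment 3: opening $5,271.37; interest $152.86 → $5,424.23; payment $1,128.21; balance $4,296.02
Installment 4: opening $4,296.02; interest $124.58 → $4,420.60; payment $1,128.21; balance $3,292.39
Installment 5: opening $3,292.39; interest $95.47 → $3,387.86; payment $1,128.21; balance $2,259.65
Installment 6: opening $2,259.65; interest $65.52 → $2,325.17; payment $1,128.21; balance $1,196.96
Installment 7: opening $1,196.96; interest $34.71 → $1,231.67; payment $1,128.21; balance $103.46
Installment 8: opening $103.46; interest $3.00 → $106.46; payment $106.46; balance $0.00
Total paid: $8,003.93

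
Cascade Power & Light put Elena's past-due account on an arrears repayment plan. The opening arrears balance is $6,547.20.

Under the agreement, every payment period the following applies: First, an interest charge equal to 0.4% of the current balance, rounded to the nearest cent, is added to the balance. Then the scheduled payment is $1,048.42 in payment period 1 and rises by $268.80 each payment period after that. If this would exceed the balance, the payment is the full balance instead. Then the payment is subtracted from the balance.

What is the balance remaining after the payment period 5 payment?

Payment period 1: opening $6,547.20; interest $26.19 → $6,573.39; payment $1,048.42; balance $5,524.97
Payment period 2: opening $5,524.97; interest $22.10 → $5,547.07; payment $1,317.22; balance $4,229.85
Payment period 3: opening $4,229.85; interest $16.92 → $4,246.77; payment $1,586.02; balance $2,660.75
Payment period 4: opening $2,660.75; interest $10.64 → $2,671.39; payment $1,854.82; balance $816.57
Payment period 5: opening $816.57; interest $3.27 → $819.84; payment $819.84; balance $0.00

$0.00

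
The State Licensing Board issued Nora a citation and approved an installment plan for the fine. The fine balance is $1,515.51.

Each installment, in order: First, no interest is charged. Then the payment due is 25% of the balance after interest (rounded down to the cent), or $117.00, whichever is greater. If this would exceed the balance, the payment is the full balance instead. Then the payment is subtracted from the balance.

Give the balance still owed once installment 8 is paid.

$8.64

Installment 1: $1,515.51 − $378.87 → $1,136.64
Installment 2: $1,136.64 − $284.16 → $852.48
Installment 3: $852.48 − $213.12 → $639.36
Installment 4: $639.36 − $159.84 → $479.52
Installment 5: $479.52 − $119.88 → $359.64
Installment 6: $359.64 − $117.00 → $242.64
Installment 7: $242.64 − $117.00 → $125.64
Installment 8: $125.64 − $117.00 → $8.64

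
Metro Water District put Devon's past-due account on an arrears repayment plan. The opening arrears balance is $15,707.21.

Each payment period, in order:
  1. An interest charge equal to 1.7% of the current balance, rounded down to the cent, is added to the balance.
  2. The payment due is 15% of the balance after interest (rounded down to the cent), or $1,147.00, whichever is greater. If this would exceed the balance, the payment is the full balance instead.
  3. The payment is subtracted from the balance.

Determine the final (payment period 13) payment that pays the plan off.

# | Opening | Interest | Payment | End bal
1 | $15,707.21 | $267.02 | $2,396.13 | $13,578.10
2 | $13,578.10 | $230.82 | $2,071.33 | $11,737.59
3 | $11,737.59 | $199.53 | $1,790.56 | $10,146.56
4 | $10,146.56 | $172.49 | $1,547.85 | $8,771.20
5 | $8,771.20 | $149.11 | $1,338.04 | $7,582.27
6 | $7,582.27 | $128.89 | $1,156.67 | $6,554.49
7 | $6,554.49 | $111.42 | $1,147.00 | $5,518.91
8 | $5,518.91 | $93.82 | $1,147.00 | $4,465.73
9 | $4,465.73 | $75.91 | $1,147.00 | $3,394.64
10 | $3,394.64 | $57.70 | $1,147.00 | $2,305.34
11 | $2,305.34 | $39.19 | $1,147.00 | $1,197.53
12 | $1,197.53 | $20.35 | $1,147.00 | $70.88
13 | $70.88 | $1.20 | $72.08 | $0.00

$72.08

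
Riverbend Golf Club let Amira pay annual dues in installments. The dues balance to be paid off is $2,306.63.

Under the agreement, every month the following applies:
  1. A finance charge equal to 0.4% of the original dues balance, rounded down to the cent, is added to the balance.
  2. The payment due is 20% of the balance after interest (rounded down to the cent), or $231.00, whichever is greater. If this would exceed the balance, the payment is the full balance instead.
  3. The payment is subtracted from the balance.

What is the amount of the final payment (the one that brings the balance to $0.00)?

$88.68

# | Opening | Interest | Payment | End bal
1 | $2,306.63 | $9.22 | $463.17 | $1,852.68
2 | $1,852.68 | $9.22 | $372.38 | $1,489.52
3 | $1,489.52 | $9.22 | $299.74 | $1,199.00
4 | $1,199.00 | $9.22 | $241.64 | $966.58
5 | $966.58 | $9.22 | $231.00 | $744.80
6 | $744.80 | $9.22 | $231.00 | $523.02
7 | $523.02 | $9.22 | $231.00 | $301.24
8 | $301.24 | $9.22 | $231.00 | $79.46
9 | $79.46 | $9.22 | $88.68 | $0.00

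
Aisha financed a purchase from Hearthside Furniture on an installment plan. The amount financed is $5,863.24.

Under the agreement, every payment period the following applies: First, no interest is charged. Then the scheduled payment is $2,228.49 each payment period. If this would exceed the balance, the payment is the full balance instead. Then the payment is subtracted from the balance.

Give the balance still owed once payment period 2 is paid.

# | Opening | Payment | End bal
1 | $5,863.24 | $2,228.49 | $3,634.75
2 | $3,634.75 | $2,228.49 | $1,406.26

$1,406.26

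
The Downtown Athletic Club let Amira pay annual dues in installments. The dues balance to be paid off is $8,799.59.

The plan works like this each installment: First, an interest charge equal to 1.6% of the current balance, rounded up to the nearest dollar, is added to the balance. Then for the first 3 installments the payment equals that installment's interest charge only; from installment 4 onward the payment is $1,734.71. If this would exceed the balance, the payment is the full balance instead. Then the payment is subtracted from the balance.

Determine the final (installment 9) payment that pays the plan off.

Installment 1: opening $8,799.59; interest $141.00 → $8,940.59; payment $141.00; balance $8,799.59
Installment 2: opening $8,799.59; interest $141.00 → $8,940.59; payment $141.00; balance $8,799.59
Installment 3: opening $8,799.59; interest $141.00 → $8,940.59; payment $141.00; balance $8,799.59
Installment 4: opening $8,799.59; interest $141.00 → $8,940.59; payment $1,734.71; balance $7,205.88
Installment 5: opening $7,205.88; interest $116.00 → $7,321.88; payment $1,734.71; balance $5,587.17
Installment 6: opening $5,587.17; interest $90.00 → $5,677.17; payment $1,734.71; balance $3,942.46
Installment 7: opening $3,942.46; interest $64.00 → $4,006.46; payment $1,734.71; balance $2,271.75
Installment 8: opening $2,271.75; interest $37.00 → $2,308.75; payment $1,734.71; balance $574.04
Installment 9: opening $574.04; interest $10.00 → $584.04; payment $584.04; balance $0.00

$584.04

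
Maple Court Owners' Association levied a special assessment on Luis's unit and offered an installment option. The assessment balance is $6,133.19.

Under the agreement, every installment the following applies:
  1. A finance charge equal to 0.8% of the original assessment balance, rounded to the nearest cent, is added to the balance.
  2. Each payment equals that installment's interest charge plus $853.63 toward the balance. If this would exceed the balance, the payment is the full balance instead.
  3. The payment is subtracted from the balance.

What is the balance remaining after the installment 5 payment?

$1,865.04

# | Opening | Interest | Payment | End bal
1 | $6,133.19 | $49.07 | $902.70 | $5,279.56
2 | $5,279.56 | $49.07 | $902.70 | $4,425.93
3 | $4,425.93 | $49.07 | $902.70 | $3,572.30
4 | $3,572.30 | $49.07 | $902.70 | $2,718.67
5 | $2,718.67 | $49.07 | $902.70 | $1,865.04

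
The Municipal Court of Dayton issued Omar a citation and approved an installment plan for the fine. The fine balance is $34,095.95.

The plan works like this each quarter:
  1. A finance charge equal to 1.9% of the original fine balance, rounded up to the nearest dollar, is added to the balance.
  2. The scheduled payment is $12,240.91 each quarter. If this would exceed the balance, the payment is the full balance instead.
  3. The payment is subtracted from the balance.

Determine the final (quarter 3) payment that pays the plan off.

Quarter 1: opening $34,095.95; interest $648.00 → $34,743.95; payment $12,240.91; balance $22,503.04
Quarter 2: opening $22,503.04; interest $648.00 → $23,151.04; payment $12,240.91; balance $10,910.13
Quarter 3: opening $10,910.13; interest $648.00 → $11,558.13; payment $11,558.13; balance $0.00

$11,558.13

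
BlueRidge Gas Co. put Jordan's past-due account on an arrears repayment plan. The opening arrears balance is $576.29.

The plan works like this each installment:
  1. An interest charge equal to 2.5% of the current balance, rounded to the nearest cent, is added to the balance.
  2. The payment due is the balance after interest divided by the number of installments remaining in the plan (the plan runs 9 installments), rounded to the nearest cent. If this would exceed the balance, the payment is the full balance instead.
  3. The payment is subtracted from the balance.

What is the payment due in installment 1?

Installment 1: $576.29 +$14.41 interest = $590.70; pay $65.63 → $525.07

$65.63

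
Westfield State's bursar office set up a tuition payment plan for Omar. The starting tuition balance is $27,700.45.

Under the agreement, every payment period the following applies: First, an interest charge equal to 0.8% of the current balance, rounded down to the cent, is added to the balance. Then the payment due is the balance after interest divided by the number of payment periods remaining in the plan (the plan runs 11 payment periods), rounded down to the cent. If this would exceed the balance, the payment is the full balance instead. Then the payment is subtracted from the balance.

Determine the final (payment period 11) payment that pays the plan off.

$2,748.90

Payment period 1: opening $27,700.45; interest $221.60 → $27,922.05; payment $2,538.36; balance $25,383.69
Payment period 2: opening $25,383.69; interest $203.06 → $25,586.75; payment $2,558.67; balance $23,028.08
Payment period 3: opening $23,028.08; interest $184.22 → $23,212.30; payment $2,579.14; balance $20,633.16
Payment period 4: opening $20,633.16; interest $165.06 → $20,798.22; payment $2,599.77; balance $18,198.45
Payment period 5: opening $18,198.45; interest $145.58 → $18,344.03; payment $2,620.57; balance $15,723.46
Payment period 6: opening $15,723.46; interest $125.78 → $15,849.24; payment $2,641.54; balance $13,207.70
Payment period 7: opening $13,207.70; interest $105.66 → $13,313.36; payment $2,662.67; balance $10,650.69
Payment period 8: opening $10,650.69; interest $85.20 → $10,735.89; payment $2,683.97; balance $8,051.92
Payment period 9: opening $8,051.92; interest $64.41 → $8,116.33; payment $2,705.44; balance $5,410.89
Payment period 10: opening $5,410.89; interest $43.28 → $5,454.17; payment $2,727.08; balance $2,727.09
Payment period 11: opening $2,727.09; interest $21.81 → $2,748.90; payment $2,748.90; balance $0.00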